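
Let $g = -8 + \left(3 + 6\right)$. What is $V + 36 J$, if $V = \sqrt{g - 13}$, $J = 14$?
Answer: $504 + 2 i \sqrt{3} \approx 504.0 + 3.4641 i$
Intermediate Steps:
$g = 1$ ($g = -8 + 9 = 1$)
$V = 2 i \sqrt{3}$ ($V = \sqrt{1 - 13} = \sqrt{-12} = 2 i \sqrt{3} \approx 3.4641 i$)
$V + 36 J = 2 i \sqrt{3} + 36 \cdot 14 = 2 i \sqrt{3} + 504 = 504 + 2 i \sqrt{3}$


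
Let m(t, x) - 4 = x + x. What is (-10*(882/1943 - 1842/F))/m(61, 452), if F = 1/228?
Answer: 2040031215/441061 ≈ 4625.3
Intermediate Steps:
m(t, x) = 4 + 2*x (m(t, x) = 4 + (x + x) = 4 + 2*x)
F = 1/228 ≈ 0.0043860
(-10*(882/1943 - 1842/F))/m(61, 452) = (-10*(882/1943 - 1842/1/228))/(4 + 2*452) = (-10*(882*(1/1943) - 1842*228))/(4 + 904) = -10*(882/1943 - 419976)/908 = -10*(-816012486/1943)*(1/908) = (8160124860/1943)*(1/908) = 2040031215/441061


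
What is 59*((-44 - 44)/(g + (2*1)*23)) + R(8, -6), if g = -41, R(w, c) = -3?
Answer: -5207/5 ≈ -1041.4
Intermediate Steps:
59*((-44 - 44)/(g + (2*1)*23)) + R(8, -6) = 59*((-44 - 44)/(-41 + (2*1)*23)) - 3 = 59*(-88/(-41 + 2*23)) - 3 = 59*(-88/(-41 + 46)) - 3 = 59*(-88/5) - 3 = -5192/5 - 3 = -5207/5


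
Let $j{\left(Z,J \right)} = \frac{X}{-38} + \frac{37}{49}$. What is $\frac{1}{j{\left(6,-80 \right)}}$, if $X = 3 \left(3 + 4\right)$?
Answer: $\frac{1862}{377} \approx 4.939$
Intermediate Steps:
$X = 21$ ($X = 3 \cdot 7 = 21$)
$j{\left(Z,J \right)} = \frac{377}{1862}$ ($j{\left(Z,J \right)} = \frac{21}{-38} + \frac{37}{49} = 21 \left(- \frac{1}{38}\right) + 37 \cdot \frac{1}{49} = - \frac{21}{38} + \frac{37}{49} = \frac{377}{1862}$)
$\frac{1}{j{\left(6,-80 \right)}} = \frac{1}{\frac{377}{1862}} = \frac{1862}{377}$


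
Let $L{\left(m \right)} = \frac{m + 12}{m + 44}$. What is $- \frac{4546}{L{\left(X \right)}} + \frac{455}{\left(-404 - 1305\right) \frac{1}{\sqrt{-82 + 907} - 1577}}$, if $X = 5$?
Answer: $- \frac{368488491}{29053} - \frac{2275 \sqrt{33}}{1709} \approx -12691.0$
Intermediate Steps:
$L{\left(m \right)} = \frac{12 + m}{44 + m}$
$- \frac{4546}{L{\left(X \right)}} + \frac{455}{\left(-404 - 1305\right) \frac{1}{\sqrt{-82 + 907} - 1577}} = - \frac{4546}{\frac{1}{44 + 5} \left(12 + 5\right)} + \frac{455}{\left(-404 - 1305\right) \frac{1}{\sqrt{-82 + 907} - 1577}} = - \frac{4546}{\frac{1}{49} \cdot 17} + \frac{455}{\left(-1709\right) \frac{1}{\sqrt{825} - 1577}} = - \frac{4546}{\frac{1}{49} \cdot 17} + \frac{455}{\left(-1709\right) \frac{1}{5 \sqrt{33} - 1577}} = - \frac{4546}{\frac{17}{49}} + \frac{455}{\left(-1709\right) \frac{1}{-1577 + 5 \sqrt{33}}} = \left(-4546\right) \frac{49}{17} + 455 \left(\frac{1577}{1709} - \frac{5 \sqrt{33}}{1709}\right) = - \frac{222754}{17} + \left(\frac{717535}{1709} - \frac{2275 \sqrt{33}}{1709}\right) = - \frac{368488491}{29053} - \frac{2275 \sqrt{33}}{1709}$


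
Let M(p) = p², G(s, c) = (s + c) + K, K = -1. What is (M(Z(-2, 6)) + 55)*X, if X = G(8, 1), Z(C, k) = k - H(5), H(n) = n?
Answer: 448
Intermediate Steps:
G(s, c) = -1 + c + s (G(s, c) = (s + c) - 1 = (c + s) - 1 = -1 + c + s)
Z(C, k) = -5 + k (Z(C, k) = k - 1*5 = k - 5 = -5 + k)
X = 8 (X = -1 + 1 + 8 = 8)
(M(Z(-2, 6)) + 55)*X = ((-5 + 6)² + 55)*8 = (1² + 55)*8 = (1 + 55)*8 = 56*8 = 448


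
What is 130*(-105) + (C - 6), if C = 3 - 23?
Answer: -13676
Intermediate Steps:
C = -20
130*(-105) + (C - 6) = 130*(-105) + (-20 - 6) = -13650 - 26 = -13676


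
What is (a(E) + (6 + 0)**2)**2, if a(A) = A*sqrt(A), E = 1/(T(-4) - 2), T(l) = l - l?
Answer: (144 - I*sqrt(2))**2/16 ≈ 1295.9 - 25.456*I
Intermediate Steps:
T(l) = 0
E = -1/2 (E = 1/(0 - 2) = 1/(-2) = -1/2 ≈ -0.50000)
a(A) = A**(3/2)
(a(E) + (6 + 0)**2)**2 = ((-1/2)**(3/2) + (6 + 0)**2)**2 = (-I*sqrt(2)/4 + 6**2)**2 = (-I*sqrt(2)/4 + 36)**2 = (36 - I*sqrt(2)/4)**2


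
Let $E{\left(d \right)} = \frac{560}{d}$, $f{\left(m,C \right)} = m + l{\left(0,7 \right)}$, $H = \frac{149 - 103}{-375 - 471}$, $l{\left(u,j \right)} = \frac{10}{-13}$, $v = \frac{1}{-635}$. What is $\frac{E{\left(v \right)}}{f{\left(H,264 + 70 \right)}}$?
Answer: $\frac{279349200}{647} \approx 4.3176 \cdot 10^{5}$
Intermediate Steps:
$v = - \frac{1}{635} \approx -0.0015748$
$l{\left(u,j \right)} = - \frac{10}{13}$ ($l{\left(u,j \right)} = 10 \left(- \frac{1}{13}\right) = - \frac{10}{13}$)
$H = - \frac{23}{423}$ ($H = \frac{46}{-846} = 46 \left(- \frac{1}{846}\right) = - \frac{23}{423} \approx -0.054374$)
$f{\left(m,C \right)} = - \frac{10}{13} + m$ ($f{\left(m,C \right)} = m - \frac{10}{13} = - \frac{10}{13} + m$)
$\frac{E{\left(v \right)}}{f{\left(H,264 + 70 \right)}} = \frac{560 \frac{1}{- \frac{1}{635}}}{- \frac{10}{13} - \frac{23}{423}} = \frac{560 \left(-635\right)}{- \frac{4529}{5499}} = \left(-355600\right) \left(- \frac{5499}{4529}\right) = \frac{279349200}{647}$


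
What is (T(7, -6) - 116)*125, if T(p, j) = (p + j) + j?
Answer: -15125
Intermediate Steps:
T(p, j) = p + 2*j (T(p, j) = (j + p) + j = p + 2*j)
(T(7, -6) - 116)*125 = ((7 + 2*(-6)) - 116)*125 = ((7 - 12) - 116)*125 = (-5 - 116)*125 = -121*125 = -15125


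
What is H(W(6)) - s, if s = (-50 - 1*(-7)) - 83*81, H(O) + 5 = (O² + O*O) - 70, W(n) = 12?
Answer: 6979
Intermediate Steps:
H(O) = -75 + 2*O² (H(O) = -5 + ((O² + O*O) - 70) = -5 + ((O² + O²) - 70) = -5 + (2*O² - 70) = -5 + (-70 + 2*O²) = -75 + 2*O²)
s = -6766 (s = (-50 + 7) - 6723 = -43 - 6723 = -6766)
H(W(6)) - s = (-75 + 2*12²) - 1*(-6766) = (-75 + 2*144) + 6766 = (-75 + 288) + 6766 = 213 + 6766 = 6979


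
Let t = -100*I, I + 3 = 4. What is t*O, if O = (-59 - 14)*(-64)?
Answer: -467200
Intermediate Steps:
I = 1 (I = -3 + 4 = 1)
t = -100 (t = -100*1 = -100)
O = 4672 (O = -73*(-64) = 4672)
t*O = -100*4672 = -467200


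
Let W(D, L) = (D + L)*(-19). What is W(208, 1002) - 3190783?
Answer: -3213773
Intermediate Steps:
W(D, L) = -19*D - 19*L
W(208, 1002) - 3190783 = (-19*208 - 19*1002) - 3190783 = (-3952 - 19038) - 3190783 = -22990 - 3190783 = -3213773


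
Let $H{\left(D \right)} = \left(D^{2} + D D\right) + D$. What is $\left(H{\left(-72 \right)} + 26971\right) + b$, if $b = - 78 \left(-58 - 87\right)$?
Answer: $48577$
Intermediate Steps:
$b = 11310$ ($b = \left(-78\right) \left(-145\right) = 11310$)
$H{\left(D \right)} = D + 2 D^{2}$ ($H{\left(D \right)} = \left(D^{2} + D^{2}\right) + D = 2 D^{2} + D = D + 2 D^{2}$)
$\left(H{\left(-72 \right)} + 26971\right) + b = \left(- 72 \left(1 + 2 \left(-72\right)\right) + 26971\right) + 11310 = \left(- 72 \left(1 - 144\right) + 26971\right) + 11310 = \left(\left(-72\right) \left(-143\right) + 26971\right) + 11310 = \left(10296 + 26971\right) + 11310 = 37267 + 11310 = 48577$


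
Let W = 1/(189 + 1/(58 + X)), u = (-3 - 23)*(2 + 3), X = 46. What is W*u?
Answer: -13520/19657 ≈ -0.68780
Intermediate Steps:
u = -130 (u = -26*5 = -130)
W = 104/19657 (W = 1/(189 + 1/(58 + 46)) = 1/(189 + 1/104) = 1/(19657/104) = 104/19657 ≈ 0.0052907)
W*u = (104/19657)*(-130) = -13520/19657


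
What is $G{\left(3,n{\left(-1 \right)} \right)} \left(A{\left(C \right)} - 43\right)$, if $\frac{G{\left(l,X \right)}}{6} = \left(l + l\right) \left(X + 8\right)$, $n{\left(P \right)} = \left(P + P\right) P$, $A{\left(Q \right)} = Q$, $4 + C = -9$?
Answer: $-20160$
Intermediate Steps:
$C = -13$ ($C = -4 - 9 = -13$)
$n{\left(P \right)} = 2 P^{2}$ ($n{\left(P \right)} = 2 P P = 2 P^{2}$)
$G{\left(l,X \right)} = 12 l \left(8 + X\right)$ ($G{\left(l,X \right)} = 6 \left(l + l\right) \left(X + 8\right) = 6 \cdot 2 l \left(8 + X\right) = 12 l \left(8 + X\right)$)
$G{\left(3,n{\left(-1 \right)} \right)} \left(A{\left(C \right)} - 43\right) = 12 \cdot 3 \left(8 + 2 \left(-1\right)^{2}\right) \left(-13 - 43\right) = 12 \cdot 3 \left(8 + 2 \cdot 1\right) \left(-56\right) = 12 \cdot 3 \left(8 + 2\right) \left(-56\right) = 12 \cdot 3 \cdot 10 \left(-56\right) = 360 \left(-56\right) = -20160$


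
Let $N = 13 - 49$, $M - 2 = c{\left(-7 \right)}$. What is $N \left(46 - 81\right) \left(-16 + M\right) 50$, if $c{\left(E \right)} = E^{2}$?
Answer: $2205000$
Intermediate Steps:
$M = 51$ ($M = 2 + \left(-7\right)^{2} = 2 + 49 = 51$)
$N = -36$
$N \left(46 - 81\right) \left(-16 + M\right) 50 = - 36 \left(46 - 81\right) \left(-16 + 51\right) 50 = - 36 \left(\left(-35\right) 35\right) 50 = \left(-36\right) \left(-1225\right) 50 = 44100 \cdot 50 = 2205000$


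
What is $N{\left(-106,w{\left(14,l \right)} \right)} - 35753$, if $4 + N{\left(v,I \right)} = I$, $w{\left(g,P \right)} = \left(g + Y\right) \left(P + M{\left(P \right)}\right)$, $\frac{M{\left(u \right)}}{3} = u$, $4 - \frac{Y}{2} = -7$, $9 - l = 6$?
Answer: $-35325$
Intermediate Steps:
$l = 3$ ($l = 9 - 6 = 3$)
$Y = 22$ ($Y = 8 - -14 = 8 + 14 = 22$)
$M{\left(u \right)} = 3 u$
$w{\left(g,P \right)} = 4 P \left(22 + g\right)$ ($w{\left(g,P \right)} = \left(g + 22\right) \left(P + 3 P\right) = \left(22 + g\right) 4 P = 4 P \left(22 + g\right)$)
$N{\left(v,I \right)} = -4 + I$
$N{\left(-106,w{\left(14,l \right)} \right)} - 35753 = \left(-4 + 4 \cdot 3 \left(22 + 14\right)\right) - 35753 = \left(-4 + 4 \cdot 3 \cdot 36\right) - 35753 = \left(-4 + 432\right) - 35753 = 428 - 35753 = -35325$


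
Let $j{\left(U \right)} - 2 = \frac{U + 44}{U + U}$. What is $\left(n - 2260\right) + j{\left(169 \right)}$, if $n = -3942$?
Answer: $- \frac{2095387}{338} \approx -6199.4$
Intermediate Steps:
$j{\left(U \right)} = 2 + \frac{44 + U}{2 U}$ ($j{\left(U \right)} = 2 + \frac{U + 44}{U + U} = 2 + \frac{44 + U}{2 U}$)
$\left(n - 2260\right) + j{\left(169 \right)} = \left(-3942 - 2260\right) + \left(\frac{5}{2} + \frac{22}{169}\right) = -6202 + \left(\frac{5}{2} + 22 \cdot \frac{1}{169}\right) = -6202 + \left(\frac{5}{2} + \frac{22}{169}\right) = -6202 + \frac{889}{338} = - \frac{2095387}{338}$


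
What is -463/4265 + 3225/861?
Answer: 4451994/1224055 ≈ 3.6371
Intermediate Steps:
-463/4265 + 3225/861 = -463*1/4265 + 3225*(1/861) = -463/4265 + 1075/287 = 4451994/1224055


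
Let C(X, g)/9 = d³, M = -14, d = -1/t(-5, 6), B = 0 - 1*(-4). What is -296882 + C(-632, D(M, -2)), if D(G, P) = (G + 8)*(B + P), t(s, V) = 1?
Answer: -296891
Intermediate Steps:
B = 4 (B = 0 + 4 = 4)
d = -1 (d = -1/1 = -1*1 = -1)
D(G, P) = (4 + P)*(8 + G) (D(G, P) = (G + 8)*(4 + P) = (8 + G)*(4 + P) = (4 + P)*(8 + G))
C(X, g) = -9 (C(X, g) = 9*(-1)³ = 9*(-1) = -9)
-296882 + C(-632, D(M, -2)) = -296882 - 9 = -296891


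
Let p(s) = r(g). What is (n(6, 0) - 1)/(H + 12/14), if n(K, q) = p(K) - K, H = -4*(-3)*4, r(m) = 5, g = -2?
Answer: -7/171 ≈ -0.040936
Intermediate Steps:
H = 48 (H = 12*4 = 48)
p(s) = 5
n(K, q) = 5 - K
(n(6, 0) - 1)/(H + 12/14) = ((5 - 1*6) - 1)/(48 + 12/14) = ((5 - 6) - 1)/(48 + 12*(1/14)) = (-1 - 1)/(48 + 6/7) = -2/342/7 = -2*7/342 = -7/171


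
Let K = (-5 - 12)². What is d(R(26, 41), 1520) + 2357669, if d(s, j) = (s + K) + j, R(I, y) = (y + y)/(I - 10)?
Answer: 18875865/8 ≈ 2.3595e+6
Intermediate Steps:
R(I, y) = 2*y/(-10 + I) (R(I, y) = (2*y)/(-10 + I) = 2*y/(-10 + I))
K = 289 (K = (-17)² = 289)
d(s, j) = 289 + j + s (d(s, j) = (s + 289) + j = (289 + s) + j = 289 + j + s)
d(R(26, 41), 1520) + 2357669 = (289 + 1520 + 2*41/(-10 + 26)) + 2357669 = (289 + 1520 + 2*41/16) + 2357669 = (289 + 1520 + 2*41*(1/16)) + 2357669 = (289 + 1520 + 41/8) + 2357669 = 14513/8 + 2357669 = 18875865/8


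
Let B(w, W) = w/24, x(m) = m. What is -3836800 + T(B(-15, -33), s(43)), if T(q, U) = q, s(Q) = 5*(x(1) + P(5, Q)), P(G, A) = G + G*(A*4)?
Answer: -30694405/8 ≈ -3.8368e+6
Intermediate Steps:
P(G, A) = G + 4*A*G (P(G, A) = G + G*(4*A) = G + 4*A*G)
s(Q) = 30 + 100*Q (s(Q) = 5*(1 + 5*(1 + 4*Q)) = 5*(1 + (5 + 20*Q)) = 5*(6 + 20*Q) = 30 + 100*Q)
B(w, W) = w/24 (B(w, W) = w*(1/24) = w/24)
-3836800 + T(B(-15, -33), s(43)) = -3836800 + (1/24)*(-15) = -3836800 - 5/8 = -30694405/8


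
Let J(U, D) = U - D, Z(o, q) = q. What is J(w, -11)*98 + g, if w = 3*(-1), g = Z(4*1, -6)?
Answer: 778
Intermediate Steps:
g = -6
w = -3
J(w, -11)*98 + g = (-3 - 1*(-11))*98 - 6 = (-3 + 11)*98 - 6 = 8*98 - 6 = 784 - 6 = 778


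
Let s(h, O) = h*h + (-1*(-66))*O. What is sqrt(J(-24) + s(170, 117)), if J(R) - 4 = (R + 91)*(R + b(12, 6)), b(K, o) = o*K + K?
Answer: sqrt(40646) ≈ 201.61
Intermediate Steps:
b(K, o) = K + K*o (b(K, o) = K*o + K = K + K*o)
s(h, O) = h**2 + 66*O
J(R) = 4 + (84 + R)*(91 + R) (J(R) = 4 + (R + 91)*(R + 12*(1 + 6)) = 4 + (91 + R)*(R + 12*7) = 4 + (91 + R)*(R + 84) = 4 + (91 + R)*(84 + R) = 4 + (84 + R)*(91 + R))
sqrt(J(-24) + s(170, 117)) = sqrt((7648 + (-24)**2 + 175*(-24)) + (170**2 + 66*117)) = sqrt((7648 + 576 - 4200) + (28900 + 7722)) = sqrt(4024 + 36622) = sqrt(40646)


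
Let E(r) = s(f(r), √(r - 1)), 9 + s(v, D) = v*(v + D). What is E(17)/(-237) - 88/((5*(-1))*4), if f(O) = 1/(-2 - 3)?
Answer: 26314/5925 ≈ 4.4412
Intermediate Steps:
f(O) = -⅕ (f(O) = 1/(-5) = -⅕)
s(v, D) = -9 + v*(D + v) (s(v, D) = -9 + v*(v + D) = -9 + v*(D + v))
E(r) = -224/25 - √(-1 + r)/5 (E(r) = -9 + (-⅕)² + √(r - 1)*(-⅕) = -9 + 1/25 + √(-1 + r)*(-⅕) = -9 + 1/25 - √(-1 + r)/5 = -224/25 - √(-1 + r)/5)
E(17)/(-237) - 88/((5*(-1))*4) = (-224/25 - √(-1 + 17)/5)/(-237) - 88/((5*(-1))*4) = (-224/25 - √16/5)*(-1/237) - 88/((-5*4)) = (-224/25 - ⅕*4)*(-1/237) - 88/(-20) = (-224/25 - ⅘)*(-1/237) - 88*(-1/20) = -244/25*(-1/237) + 22/5 = 244/5925 + 22/5 = 26314/5925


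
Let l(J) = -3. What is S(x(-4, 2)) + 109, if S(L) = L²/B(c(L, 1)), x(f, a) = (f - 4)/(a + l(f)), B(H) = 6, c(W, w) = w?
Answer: 359/3 ≈ 119.67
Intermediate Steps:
x(f, a) = (-4 + f)/(-3 + a) (x(f, a) = (f - 4)/(a - 3) = (-4 + f)/(-3 + a))
S(L) = L²/6
S(x(-4, 2)) + 109 = ((-4 - 4)/(-3 + 2))²/6 + 109 = (-8/(-1))²/6 + 109 = (-1*(-8))²/6 + 109 = (⅙)*8² + 109 = (⅙)*64 + 109 = 32/3 + 109 = 359/3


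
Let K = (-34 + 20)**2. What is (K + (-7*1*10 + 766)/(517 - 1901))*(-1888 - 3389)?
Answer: -178473417/173 ≈ -1.0316e+6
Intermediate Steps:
K = 196 (K = (-14)**2 = 196)
(K + (-7*1*10 + 766)/(517 - 1901))*(-1888 - 3389) = (196 + (-7*1*10 + 766)/(517 - 1901))*(-1888 - 3389) = (196 + (-7*10 + 766)/(-1384))*(-5277) = (196 + (-70 + 766)*(-1/1384))*(-5277) = (196 + 696*(-1/1384))*(-5277) = (196 - 87/173)*(-5277) = (33821/173)*(-5277) = -178473417/173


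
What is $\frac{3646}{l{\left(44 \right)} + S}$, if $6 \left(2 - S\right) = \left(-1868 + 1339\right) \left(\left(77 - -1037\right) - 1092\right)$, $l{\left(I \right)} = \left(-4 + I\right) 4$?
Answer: $\frac{10938}{6305} \approx 1.7348$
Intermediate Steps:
$l{\left(I \right)} = -16 + 4 I$
$S = \frac{5825}{3}$ ($S = 2 - \frac{\left(-1868 + 1339\right) \left(\left(77 - -1037\right) - 1092\right)}{6} = 2 - \frac{\left(-529\right) \left(\left(77 + 1037\right) - 1092\right)}{6} = 2 - \frac{\left(-529\right) \left(1114 - 1092\right)}{6} = 2 - \frac{\left(-529\right) 22}{6} = 2 - - \frac{5819}{3} = 2 + \frac{5819}{3} = \frac{5825}{3} \approx 1941.7$)
$\frac{3646}{l{\left(44 \right)} + S} = \frac{3646}{\left(-16 + 4 \cdot 44\right) + \frac{5825}{3}} = \frac{3646}{\left(-16 + 176\right) + \frac{5825}{3}} = \frac{3646}{160 + \frac{5825}{3}} = \frac{3646}{\frac{6305}{3}} = 3646 \cdot \frac{3}{6305} = \frac{10938}{6305}$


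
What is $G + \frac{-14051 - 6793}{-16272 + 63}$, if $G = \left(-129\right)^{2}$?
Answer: $\frac{29972757}{1801} \approx 16642.0$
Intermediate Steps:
$G = 16641$
$G + \frac{-14051 - 6793}{-16272 + 63} = 16641 + \frac{-14051 - 6793}{-16272 + 63} = 16641 - \frac{20844}{-16209} = 16641 - - \frac{2316}{1801} = 16641 + \frac{2316}{1801} = \frac{29972757}{1801}$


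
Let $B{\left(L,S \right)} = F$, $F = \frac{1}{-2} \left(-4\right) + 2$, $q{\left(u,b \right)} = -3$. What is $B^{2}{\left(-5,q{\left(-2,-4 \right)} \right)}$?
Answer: $16$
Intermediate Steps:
$F = 4$ ($F = \left(- \frac{1}{2}\right) \left(-4\right) + 2 = 2 + 2 = 4$)
$B{\left(L,S \right)} = 4$
$B^{2}{\left(-5,q{\left(-2,-4 \right)} \right)} = 4^{2} = 16$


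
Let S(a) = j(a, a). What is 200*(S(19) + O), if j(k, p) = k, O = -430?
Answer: -82200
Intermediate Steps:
S(a) = a
200*(S(19) + O) = 200*(19 - 430) = 200*(-411) = -82200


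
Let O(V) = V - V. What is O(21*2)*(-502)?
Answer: 0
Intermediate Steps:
O(V) = 0
O(21*2)*(-502) = 0*(-502) = 0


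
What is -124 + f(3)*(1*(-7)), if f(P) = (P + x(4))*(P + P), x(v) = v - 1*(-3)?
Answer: -544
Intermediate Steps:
x(v) = 3 + v (x(v) = v + 3 = 3 + v)
f(P) = 2*P*(7 + P) (f(P) = (P + (3 + 4))*(P + P) = (P + 7)*(2*P) = (7 + P)*(2*P) = 2*P*(7 + P))
-124 + f(3)*(1*(-7)) = -124 + (2*3*(7 + 3))*(1*(-7)) = -124 + (2*3*10)*(-7) = -124 + 60*(-7) = -124 - 420 = -544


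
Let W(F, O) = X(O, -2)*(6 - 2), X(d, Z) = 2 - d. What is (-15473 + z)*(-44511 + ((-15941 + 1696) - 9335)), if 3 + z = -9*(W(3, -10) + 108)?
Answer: 1149376080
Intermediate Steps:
W(F, O) = 8 - 4*O (W(F, O) = (2 - O)*(6 - 2) = (2 - O)*4 = 8 - 4*O)
z = -1407 (z = -3 - 9*((8 - 4*(-10)) + 108) = -3 - 9*((8 + 40) + 108) = -3 - 9*(48 + 108) = -3 - 9*156 = -3 - 1404 = -1407)
(-15473 + z)*(-44511 + ((-15941 + 1696) - 9335)) = (-15473 - 1407)*(-44511 + ((-15941 + 1696) - 9335)) = -16880*(-44511 + (-14245 - 9335)) = -16880*(-44511 - 23580) = -16880*(-68091) = 1149376080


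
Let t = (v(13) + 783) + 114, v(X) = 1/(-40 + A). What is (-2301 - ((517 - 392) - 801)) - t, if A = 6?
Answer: -85747/34 ≈ -2522.0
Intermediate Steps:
v(X) = -1/34 (v(X) = 1/(-40 + 6) = 1/(-34) = -1/34)
t = 30497/34 (t = (-1/34 + 783) + 114 = 26621/34 + 114 = 30497/34 ≈ 896.97)
(-2301 - ((517 - 392) - 801)) - t = (-2301 - ((517 - 392) - 801)) - 1*30497/34 = (-2301 - (125 - 801)) - 30497/34 = (-2301 - 1*(-676)) - 30497/34 = (-2301 + 676) - 30497/34 = -1625 - 30497/34 = -85747/34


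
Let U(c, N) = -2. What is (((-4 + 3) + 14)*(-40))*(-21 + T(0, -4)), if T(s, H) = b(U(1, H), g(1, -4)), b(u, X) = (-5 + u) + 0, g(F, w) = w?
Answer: 14560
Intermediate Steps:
b(u, X) = -5 + u
T(s, H) = -7 (T(s, H) = -5 - 2 = -7)
(((-4 + 3) + 14)*(-40))*(-21 + T(0, -4)) = (((-4 + 3) + 14)*(-40))*(-21 - 7) = ((-1 + 14)*(-40))*(-28) = (13*(-40))*(-28) = -520*(-28) = 14560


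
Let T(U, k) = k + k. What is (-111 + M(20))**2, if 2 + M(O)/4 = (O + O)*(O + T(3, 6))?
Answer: 25010001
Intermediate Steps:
T(U, k) = 2*k
M(O) = -8 + 8*O*(12 + O) (M(O) = -8 + 4*((O + O)*(O + 2*6)) = -8 + 4*((2*O)*(O + 12)) = -8 + 4*((2*O)*(12 + O)) = -8 + 4*(2*O*(12 + O)) = -8 + 8*O*(12 + O))
(-111 + M(20))**2 = (-111 + (-8 + 8*20**2 + 96*20))**2 = (-111 + (-8 + 8*400 + 1920))**2 = (-111 + (-8 + 3200 + 1920))**2 = (-111 + 5112)**2 = 5001**2 = 25010001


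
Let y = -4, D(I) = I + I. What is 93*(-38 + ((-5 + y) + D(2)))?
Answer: -3999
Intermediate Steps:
D(I) = 2*I
93*(-38 + ((-5 + y) + D(2))) = 93*(-38 + ((-5 - 4) + 2*2)) = 93*(-38 + (-9 + 4)) = 93*(-38 - 5) = 93*(-43) = -3999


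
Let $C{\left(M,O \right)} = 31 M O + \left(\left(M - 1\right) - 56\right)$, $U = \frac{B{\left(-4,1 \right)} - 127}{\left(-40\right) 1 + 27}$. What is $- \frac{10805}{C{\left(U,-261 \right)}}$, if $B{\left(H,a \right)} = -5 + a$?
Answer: $\frac{140465}{1060531} \approx 0.13245$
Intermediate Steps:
$U = \frac{131}{13}$ ($U = \frac{\left(-5 + 1\right) - 127}{\left(-40\right) 1 + 27} = \frac{-4 - 127}{-40 + 27} = - \frac{131}{-13} = \left(-131\right) \left(- \frac{1}{13}\right) = \frac{131}{13} \approx 10.077$)
$C{\left(M,O \right)} = -57 + M + 31 M O$ ($C{\left(M,O \right)} = 31 M O + \left(\left(-1 + M\right) - 56\right) = 31 M O + \left(-57 + M\right) = -57 + M + 31 M O$)
$- \frac{10805}{C{\left(U,-261 \right)}} = - \frac{10805}{-57 + \frac{131}{13} + 31 \cdot \frac{131}{13} \left(-261\right)} = - \frac{10805}{-57 + \frac{131}{13} - \frac{1059921}{13}} = - \frac{10805}{- \frac{1060531}{13}} = \left(-10805\right) \left(- \frac{13}{1060531}\right) = \frac{140465}{1060531}$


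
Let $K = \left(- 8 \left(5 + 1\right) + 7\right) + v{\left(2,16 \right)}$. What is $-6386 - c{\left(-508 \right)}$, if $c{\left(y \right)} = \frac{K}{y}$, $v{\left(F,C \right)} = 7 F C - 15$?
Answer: $- \frac{810980}{127} \approx -6385.7$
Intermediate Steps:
$v{\left(F,C \right)} = -15 + 7 C F$ ($v{\left(F,C \right)} = 7 C F - 15 = -15 + 7 C F$)
$K = 168$ ($K = \left(- 8 \left(5 + 1\right) + 7\right) - \left(15 - 224\right) = \left(\left(-8\right) 6 + 7\right) + \left(-15 + 224\right) = \left(-48 + 7\right) + 209 = -41 + 209 = 168$)
$c{\left(y \right)} = \frac{168}{y}$
$-6386 - c{\left(-508 \right)} = -6386 - \frac{168}{-508} = -6386 - 168 \left(- \frac{1}{508}\right) = -6386 - - \frac{42}{127} = -6386 + \frac{42}{127} = - \frac{810980}{127}$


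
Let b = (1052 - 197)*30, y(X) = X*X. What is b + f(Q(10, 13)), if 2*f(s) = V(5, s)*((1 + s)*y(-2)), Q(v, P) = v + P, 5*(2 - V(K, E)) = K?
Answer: 25698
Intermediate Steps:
V(K, E) = 2 - K/5
y(X) = X**2
Q(v, P) = P + v
b = 25650 (b = 855*30 = 25650)
f(s) = 2 + 2*s (f(s) = ((2 - 1/5*5)*((1 + s)*(-2)**2))/2 = ((2 - 1)*((1 + s)*4))/2 = (1*(4 + 4*s))/2 = (4 + 4*s)/2 = 2 + 2*s)
b + f(Q(10, 13)) = 25650 + (2 + 2*(13 + 10)) = 25650 + (2 + 2*23) = 25650 + (2 + 46) = 25650 + 48 = 25698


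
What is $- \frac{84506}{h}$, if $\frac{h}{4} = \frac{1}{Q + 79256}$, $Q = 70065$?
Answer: $- \frac{6309260213}{2} \approx -3.1546 \cdot 10^{9}$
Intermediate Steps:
$h = \frac{4}{149321}$ ($h = \frac{4}{70065 + 79256} = \frac{4}{149321} \approx 2.6788 \cdot 10^{-5}$)
$- \frac{84506}{h} = - \frac{84506}{\frac{4}{149321}} = \left(-84506\right) \frac{149321}{4} = - \frac{6309260213}{2}$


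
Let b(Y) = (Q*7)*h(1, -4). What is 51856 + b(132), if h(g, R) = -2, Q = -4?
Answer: 51912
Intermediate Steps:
b(Y) = 56 (b(Y) = -4*7*(-2) = -28*(-2) = 56)
51856 + b(132) = 51856 + 56 = 51912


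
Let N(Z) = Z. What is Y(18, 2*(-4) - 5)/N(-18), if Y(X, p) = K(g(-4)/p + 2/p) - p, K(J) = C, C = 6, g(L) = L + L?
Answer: -19/18 ≈ -1.0556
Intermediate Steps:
g(L) = 2*L
K(J) = 6
Y(X, p) = 6 - p
Y(18, 2*(-4) - 5)/N(-18) = (6 - (2*(-4) - 5))/(-18) = (6 - (-8 - 5))*(-1/18) = (6 - 1*(-13))*(-1/18) = (6 + 13)*(-1/18) = 19*(-1/18) = -19/18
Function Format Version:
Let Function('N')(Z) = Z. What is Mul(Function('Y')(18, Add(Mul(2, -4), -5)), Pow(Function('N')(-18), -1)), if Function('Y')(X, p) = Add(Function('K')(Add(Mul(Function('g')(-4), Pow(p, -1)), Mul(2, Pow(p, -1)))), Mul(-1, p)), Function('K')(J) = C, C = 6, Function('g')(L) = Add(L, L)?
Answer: Rational(-19, 18) ≈ -1.0556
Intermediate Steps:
Function('g')(L) = Mul(2, L)
Function('K')(J) = 6
Function('Y')(X, p) = Add(6, Mul(-1, p))
Mul(Function('Y')(18, Add(Mul(2, -4), -5)), Pow(Function('N')(-18), -1)) = Mul(Add(6, Mul(-1, Add(Mul(2, -4), -5))), Pow(-18, -1)) = Mul(Add(6, Mul(-1, Add(-8, -5))), Rational(-1, 18)) = Mul(Add(6, Mul(-1, -13)), Rational(-1, 18)) = Mul(Add(6, 13), Rational(-1, 18)) = Mul(19, Rational(-1, 18)) = Rational(-19, 18)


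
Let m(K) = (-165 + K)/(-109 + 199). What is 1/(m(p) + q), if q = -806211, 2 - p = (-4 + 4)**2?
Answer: -90/72559153 ≈ -1.2404e-6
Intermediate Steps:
p = 2 (p = 2 - (-4 + 4)**2 = 2 - 1*0**2 = 2 - 1*0 = 2 + 0 = 2)
m(K) = -11/6 + K/90 (m(K) = (-165 + K)/90 = (-165 + K)*(1/90) = -11/6 + K/90)
1/(m(p) + q) = 1/((-11/6 + (1/90)*2) - 806211) = 1/((-11/6 + 1/45) - 806211) = 1/(-163/90 - 806211) = 1/(-72559153/90) = -90/72559153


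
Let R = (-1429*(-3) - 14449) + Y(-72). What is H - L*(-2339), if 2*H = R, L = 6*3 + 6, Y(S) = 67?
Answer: 102177/2 ≈ 51089.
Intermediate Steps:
L = 24 (L = 18 + 6 = 24)
R = -10095 (R = (-1429*(-3) - 14449) + 67 = (4287 - 14449) + 67 = -10162 + 67 = -10095)
H = -10095/2 (H = (½)*(-10095) = -10095/2 ≈ -5047.5)
H - L*(-2339) = -10095/2 - 24*(-2339) = -10095/2 - 1*(-56136) = -10095/2 + 56136 = 102177/2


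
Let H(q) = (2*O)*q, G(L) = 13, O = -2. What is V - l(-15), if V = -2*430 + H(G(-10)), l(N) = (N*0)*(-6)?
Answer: -912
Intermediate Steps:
l(N) = 0 (l(N) = 0*(-6) = 0)
H(q) = -4*q (H(q) = (2*(-2))*q = -4*q)
V = -912 (V = -2*430 - 4*13 = -860 - 52 = -912)
V - l(-15) = -912 - 1*0 = -912 + 0 = -912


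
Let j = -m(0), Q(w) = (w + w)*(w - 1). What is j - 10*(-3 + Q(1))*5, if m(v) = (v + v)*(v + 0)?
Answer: 150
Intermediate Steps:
Q(w) = 2*w*(-1 + w) (Q(w) = (2*w)*(-1 + w) = 2*w*(-1 + w))
m(v) = 2*v² (m(v) = (2*v)*v = 2*v²)
j = 0 (j = -2*0² = -2*0 = -1*0 = 0)
j - 10*(-3 + Q(1))*5 = 0 - 10*(-3 + 2*1*(-1 + 1))*5 = 0 - 10*(-3 + 2*1*0)*5 = 0 - 10*(-3 + 0)*5 = 0 - (-30)*5 = 0 - 10*(-15) = 0 + 150 = 150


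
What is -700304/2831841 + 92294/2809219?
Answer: -1705945369322/7955261542179 ≈ -0.21444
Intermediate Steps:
-700304/2831841 + 92294/2809219 = -1705945369322/7955261542179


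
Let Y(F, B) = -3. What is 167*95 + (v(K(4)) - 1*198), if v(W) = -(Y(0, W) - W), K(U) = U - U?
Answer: 15670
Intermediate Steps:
K(U) = 0
v(W) = 3 + W (v(W) = -(-3 - W) = 3 + W)
167*95 + (v(K(4)) - 1*198) = 167*95 + ((3 + 0) - 1*198) = 15865 + (3 - 198) = 15865 - 195 = 15670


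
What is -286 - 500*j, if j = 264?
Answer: -132286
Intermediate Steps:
-286 - 500*j = -286 - 500*264 = -286 - 132000 = -132286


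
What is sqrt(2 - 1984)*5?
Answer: 5*I*sqrt(1982) ≈ 222.6*I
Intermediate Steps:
sqrt(2 - 1984)*5 = sqrt(-1982)*5 = (I*sqrt(1982))*5 = 5*I*sqrt(1982)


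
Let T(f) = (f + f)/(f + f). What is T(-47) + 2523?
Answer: 2524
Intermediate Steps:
T(f) = 1 (T(f) = (2*f)/((2*f)) = (2*f)*(1/(2*f)) = 1)
T(-47) + 2523 = 1 + 2523 = 2524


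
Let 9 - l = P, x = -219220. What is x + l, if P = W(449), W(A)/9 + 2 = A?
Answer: -223234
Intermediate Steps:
W(A) = -18 + 9*A
P = 4023 (P = -18 + 9*449 = -18 + 4041 = 4023)
l = -4014 (l = 9 - 1*4023 = 9 - 4023 = -4014)
x + l = -219220 - 4014 = -223234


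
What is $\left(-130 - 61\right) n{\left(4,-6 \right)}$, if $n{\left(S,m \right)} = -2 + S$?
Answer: $-382$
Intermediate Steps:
$\left(-130 - 61\right) n{\left(4,-6 \right)} = \left(-130 - 61\right) \left(-2 + 4\right) = \left(-191\right) 2 = -382$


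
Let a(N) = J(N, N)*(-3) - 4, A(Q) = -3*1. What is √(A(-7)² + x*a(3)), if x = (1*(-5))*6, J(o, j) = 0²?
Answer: √129 ≈ 11.358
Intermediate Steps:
J(o, j) = 0
A(Q) = -3
x = -30 (x = -5*6 = -30)
a(N) = -4 (a(N) = 0*(-3) - 4 = 0 - 4 = -4)
√(A(-7)² + x*a(3)) = √((-3)² - 30*(-4)) = √(9 + 120) = √129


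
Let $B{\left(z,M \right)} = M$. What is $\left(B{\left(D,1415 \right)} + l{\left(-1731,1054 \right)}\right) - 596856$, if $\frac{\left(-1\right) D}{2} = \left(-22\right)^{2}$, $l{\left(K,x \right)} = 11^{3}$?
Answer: $-594110$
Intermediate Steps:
$l{\left(K,x \right)} = 1331$
$D = -968$ ($D = - 2 \left(-22\right)^{2} = \left(-2\right) 484 = -968$)
$\left(B{\left(D,1415 \right)} + l{\left(-1731,1054 \right)}\right) - 596856 = \left(1415 + 1331\right) - 596856 = 2746 - 596856 = -594110$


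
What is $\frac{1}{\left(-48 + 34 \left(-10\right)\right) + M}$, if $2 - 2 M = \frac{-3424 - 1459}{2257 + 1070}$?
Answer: $- \frac{6654}{2570215} \approx -0.0025889$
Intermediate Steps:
$M = \frac{11537}{6654}$ ($M = 1 - \frac{\left(-3424 - 1459\right) \frac{1}{2257 + 1070}}{2} = 1 - \frac{\left(-4883\right) \frac{1}{3327}}{2} = 1 - - \frac{4883}{6654} = 1 + \frac{4883}{6654} = \frac{11537}{6654} \approx 1.7338$)
$\frac{1}{\left(-48 + 34 \left(-10\right)\right) + M} = \frac{1}{\left(-48 + 34 \left(-10\right)\right) + \frac{11537}{6654}} = \frac{1}{\left(-48 - 340\right) + \frac{11537}{6654}} = \frac{1}{-388 + \frac{11537}{6654}} = \frac{1}{- \frac{2570215}{6654}} = - \frac{6654}{2570215}$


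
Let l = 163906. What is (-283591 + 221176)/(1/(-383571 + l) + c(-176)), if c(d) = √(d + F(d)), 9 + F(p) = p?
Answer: 13710390975/17419229113226 + 57222167636944125*I/17419229113226 ≈ 0.00078708 + 3285.0*I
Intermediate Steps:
F(p) = -9 + p
c(d) = √(-9 + 2*d) (c(d) = √(d + (-9 + d)) = √(-9 + 2*d))
(-283591 + 221176)/(1/(-383571 + l) + c(-176)) = (-283591 + 221176)/(1/(-383571 + 163906) + √(-9 + 2*(-176))) = -62415/(1/(-219665) + √(-9 - 352)) = -62415/(-1/219665 + √(-361)) = -62415*48252712225*(-1/219665 - 19*I)/17419229113226 = -3011693033523375*(-1/219665 - 19*I)/17419229113226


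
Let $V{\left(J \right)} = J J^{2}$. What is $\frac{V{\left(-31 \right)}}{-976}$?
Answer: $\frac{29791}{976} \approx 30.524$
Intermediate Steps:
$V{\left(J \right)} = J^{3}$
$\frac{V{\left(-31 \right)}}{-976} = \frac{\left(-31\right)^{3}}{-976} = \left(-29791\right) \left(- \frac{1}{976}\right) = \frac{29791}{976}$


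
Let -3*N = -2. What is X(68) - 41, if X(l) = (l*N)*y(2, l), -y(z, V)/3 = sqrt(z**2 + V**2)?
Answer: -41 - 272*sqrt(1157) ≈ -9293.0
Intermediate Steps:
N = 2/3 (N = -1/3*(-2) = 2/3 ≈ 0.66667)
y(z, V) = -3*sqrt(V**2 + z**2) (y(z, V) = -3*sqrt(z**2 + V**2) = -3*sqrt(V**2 + z**2))
X(l) = -2*l*sqrt(4 + l**2) (X(l) = (l*(2/3))*(-3*sqrt(l**2 + 2**2)) = (2*l/3)*(-3*sqrt(l**2 + 4)) = (2*l/3)*(-3*sqrt(4 + l**2)) = -2*l*sqrt(4 + l**2))
X(68) - 41 = -2*68*sqrt(4 + 68**2) - 41 = -2*68*sqrt(4 + 4624) - 41 = -2*68*sqrt(4628) - 41 = -2*68*2*sqrt(1157) - 41 = -272*sqrt(1157) - 41 = -41 - 272*sqrt(1157)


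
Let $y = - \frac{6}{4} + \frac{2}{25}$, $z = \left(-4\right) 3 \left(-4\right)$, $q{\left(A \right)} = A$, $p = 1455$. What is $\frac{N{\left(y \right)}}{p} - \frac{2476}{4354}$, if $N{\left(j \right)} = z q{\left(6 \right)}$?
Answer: $- \frac{391438}{1055845} \approx -0.37073$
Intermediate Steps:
$z = 48$ ($z = \left(-12\right) \left(-4\right) = 48$)
$y = - \frac{71}{50}$ ($y = \left(-6\right) \frac{1}{4} + 2 \cdot \frac{1}{25} = - \frac{3}{2} + \frac{2}{25} = - \frac{71}{50} \approx -1.42$)
$N{\left(j \right)} = 288$ ($N{\left(j \right)} = 48 \cdot 6 = 288$)
$\frac{N{\left(y \right)}}{p} - \frac{2476}{4354} = \frac{288}{1455} - \frac{2476}{4354} = 288 \cdot \frac{1}{1455} - \frac{1238}{2177} = \frac{96}{485} - \frac{1238}{2177} = - \frac{391438}{1055845}$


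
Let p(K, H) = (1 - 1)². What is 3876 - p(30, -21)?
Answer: 3876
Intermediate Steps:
p(K, H) = 0 (p(K, H) = 0² = 0)
3876 - p(30, -21) = 3876 - 1*0 = 3876 + 0 = 3876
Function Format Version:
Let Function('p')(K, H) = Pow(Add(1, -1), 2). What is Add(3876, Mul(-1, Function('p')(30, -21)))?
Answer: 3876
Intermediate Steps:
Function('p')(K, H) = 0 (Function('p')(K, H) = Pow(0, 2) = 0)
Add(3876, Mul(-1, Function('p')(30, -21))) = Add(3876, Mul(-1, 0)) = Add(3876, 0) = 3876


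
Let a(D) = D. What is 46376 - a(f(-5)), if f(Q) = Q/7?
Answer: 324637/7 ≈ 46377.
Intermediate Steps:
f(Q) = Q/7 (f(Q) = Q*(1/7) = Q/7)
46376 - a(f(-5)) = 46376 - (-5)/7 = 46376 - 1*(-5/7) = 46376 + 5/7 = 324637/7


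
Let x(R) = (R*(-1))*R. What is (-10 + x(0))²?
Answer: 100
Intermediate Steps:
x(R) = -R² (x(R) = (-R)*R = -R²)
(-10 + x(0))² = (-10 - 1*0²)² = (-10 - 1*0)² = (-10 + 0)² = (-10)² = 100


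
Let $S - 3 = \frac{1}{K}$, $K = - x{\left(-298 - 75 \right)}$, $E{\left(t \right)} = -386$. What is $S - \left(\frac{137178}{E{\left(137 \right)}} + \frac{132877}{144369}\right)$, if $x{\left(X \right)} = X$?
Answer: $\frac{3715133872880}{10392979941} \approx 357.47$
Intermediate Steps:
$K = 373$ ($K = - (-298 - 75) = \left(-1\right) \left(-373\right) = 373$)
$S = \frac{1120}{373}$ ($S = 3 + \frac{1}{373} = \frac{1120}{373} \approx 3.0027$)
$S - \left(\frac{137178}{E{\left(137 \right)}} + \frac{132877}{144369}\right) = \frac{1120}{373} - \left(\frac{137178}{-386} + \frac{132877}{144369}\right) = \frac{1120}{373} - \left(137178 \left(- \frac{1}{386}\right) + 132877 \cdot \frac{1}{144369}\right) = \frac{1120}{373} - \left(- \frac{68589}{193} + \frac{132877}{144369}\right) = \frac{1120}{373} - - \frac{9876480080}{27863217} = \frac{1120}{373} + \frac{9876480080}{27863217} = \frac{3715133872880}{10392979941}$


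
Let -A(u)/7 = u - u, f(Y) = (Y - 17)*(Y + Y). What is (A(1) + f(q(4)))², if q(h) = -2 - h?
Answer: 76176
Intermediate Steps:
f(Y) = 2*Y*(-17 + Y) (f(Y) = (-17 + Y)*(2*Y) = 2*Y*(-17 + Y))
A(u) = 0 (A(u) = -7*(u - u) = -7*0 = 0)
(A(1) + f(q(4)))² = (0 + 2*(-2 - 1*4)*(-17 + (-2 - 1*4)))² = (0 + 2*(-2 - 4)*(-17 + (-2 - 4)))² = (0 + 2*(-6)*(-17 - 6))² = (0 + 2*(-6)*(-23))² = (0 + 276)² = 276² = 76176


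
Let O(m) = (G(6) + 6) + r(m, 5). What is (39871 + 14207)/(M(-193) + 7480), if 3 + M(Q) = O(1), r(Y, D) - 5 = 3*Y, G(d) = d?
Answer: 18026/2499 ≈ 7.2133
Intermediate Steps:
r(Y, D) = 5 + 3*Y
O(m) = 17 + 3*m (O(m) = (6 + 6) + (5 + 3*m) = 12 + (5 + 3*m) = 17 + 3*m)
M(Q) = 17 (M(Q) = -3 + (17 + 3*1) = -3 + (17 + 3) = -3 + 20 = 17)
(39871 + 14207)/(M(-193) + 7480) = (39871 + 14207)/(17 + 7480) = 54078/7497 = 54078*(1/7497) = 18026/2499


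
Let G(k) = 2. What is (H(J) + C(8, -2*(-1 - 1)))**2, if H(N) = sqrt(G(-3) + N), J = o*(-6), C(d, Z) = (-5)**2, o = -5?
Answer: 657 + 200*sqrt(2) ≈ 939.84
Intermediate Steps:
C(d, Z) = 25
J = 30 (J = -5*(-6) = 30)
H(N) = sqrt(2 + N)
(H(J) + C(8, -2*(-1 - 1)))**2 = (sqrt(2 + 30) + 25)**2 = (sqrt(32) + 25)**2 = (4*sqrt(2) + 25)**2 = (25 + 4*sqrt(2))**2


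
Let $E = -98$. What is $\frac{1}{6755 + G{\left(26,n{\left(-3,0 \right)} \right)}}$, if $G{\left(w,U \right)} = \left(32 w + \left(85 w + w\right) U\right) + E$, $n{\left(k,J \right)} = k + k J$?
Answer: $\frac{1}{781} \approx 0.0012804$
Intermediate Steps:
$n{\left(k,J \right)} = k + J k$
$G{\left(w,U \right)} = -98 + 32 w + 86 U w$ ($G{\left(w,U \right)} = \left(32 w + \left(85 w + w\right) U\right) - 98 = \left(32 w + 86 w U\right) - 98 = \left(32 w + 86 U w\right) - 98 = -98 + 32 w + 86 U w$)
$\frac{1}{6755 + G{\left(26,n{\left(-3,0 \right)} \right)}} = \frac{1}{6755 + \left(-98 + 32 \cdot 26 + 86 \left(- 3 \left(1 + 0\right)\right) 26\right)} = \frac{1}{6755 + \left(-98 + 832 + 86 \left(\left(-3\right) 1\right) 26\right)} = \frac{1}{6755 + \left(-98 + 832 + 86 \left(-3\right) 26\right)} = \frac{1}{6755 - 5974} = \frac{1}{781}$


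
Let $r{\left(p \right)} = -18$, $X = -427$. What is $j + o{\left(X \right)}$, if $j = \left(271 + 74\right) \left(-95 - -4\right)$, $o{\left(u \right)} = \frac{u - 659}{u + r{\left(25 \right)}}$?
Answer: $- \frac{13969689}{445} \approx -31393.0$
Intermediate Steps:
$o{\left(u \right)} = \frac{-659 + u}{-18 + u}$ ($o{\left(u \right)} = \frac{u - 659}{u - 18} = \frac{-659 + u}{-18 + u}$)
$j = -31395$ ($j = 345 \left(-95 + 4\right) = 345 \left(-91\right) = -31395$)
$j + o{\left(X \right)} = -31395 + \frac{-659 - 427}{-18 - 427} = -31395 + \frac{1}{-445} \left(-1086\right) = -31395 - - \frac{1086}{445} = -31395 + \frac{1086}{445} = - \frac{13969689}{445}$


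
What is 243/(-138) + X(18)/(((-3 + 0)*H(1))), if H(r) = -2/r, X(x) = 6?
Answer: -35/46 ≈ -0.76087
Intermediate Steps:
243/(-138) + X(18)/(((-3 + 0)*H(1))) = 243/(-138) + 6/(((-3 + 0)*(-2/1))) = 243*(-1/138) + 6/((-(-6))) = -81/46 + 6/((-3*(-2))) = -81/46 + 6/6 = -81/46 + 6*(1/6) = -81/46 + 1 = -35/46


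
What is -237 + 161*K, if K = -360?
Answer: -58197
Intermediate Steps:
-237 + 161*K = -237 + 161*(-360) = -237 - 57960 = -58197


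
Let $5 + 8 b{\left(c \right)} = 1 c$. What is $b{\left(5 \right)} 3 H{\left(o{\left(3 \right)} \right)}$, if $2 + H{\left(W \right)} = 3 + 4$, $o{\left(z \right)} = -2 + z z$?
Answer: $0$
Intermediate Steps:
$o{\left(z \right)} = -2 + z^{2}$
$b{\left(c \right)} = - \frac{5}{8} + \frac{c}{8}$ ($b{\left(c \right)} = - \frac{5}{8} + \frac{1 c}{8} = - \frac{5}{8} + \frac{c}{8}$)
$H{\left(W \right)} = 5$ ($H{\left(W \right)} = -2 + \left(3 + 4\right) = -2 + 7 = 5$)
$b{\left(5 \right)} 3 H{\left(o{\left(3 \right)} \right)} = \left(- \frac{5}{8} + \frac{1}{8} \cdot 5\right) 3 \cdot 5 = \left(- \frac{5}{8} + \frac{5}{8}\right) 3 \cdot 5 = 0 \cdot 3 \cdot 5 = 0 \cdot 5 = 0$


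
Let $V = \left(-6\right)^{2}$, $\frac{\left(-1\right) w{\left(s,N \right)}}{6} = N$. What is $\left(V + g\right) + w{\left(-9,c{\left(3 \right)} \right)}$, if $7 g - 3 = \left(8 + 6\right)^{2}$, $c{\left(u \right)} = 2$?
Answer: $\frac{367}{7} \approx 52.429$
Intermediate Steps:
$w{\left(s,N \right)} = - 6 N$
$V = 36$
$g = \frac{199}{7}$ ($g = \frac{3}{7} + \frac{\left(8 + 6\right)^{2}}{7} = \frac{3}{7} + \frac{14^{2}}{7} = \frac{3}{7} + \frac{1}{7} \cdot 196 = \frac{3}{7} + 28 = \frac{199}{7} \approx 28.429$)
$\left(V + g\right) + w{\left(-9,c{\left(3 \right)} \right)} = \left(36 + \frac{199}{7}\right) - 12 = \frac{451}{7} - 12 = \frac{367}{7}$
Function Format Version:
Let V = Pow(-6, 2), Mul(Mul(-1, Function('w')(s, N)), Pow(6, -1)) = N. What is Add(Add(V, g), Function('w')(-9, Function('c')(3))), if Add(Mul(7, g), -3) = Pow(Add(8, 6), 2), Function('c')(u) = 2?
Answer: Rational(367, 7) ≈ 52.429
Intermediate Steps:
Function('w')(s, N) = Mul(-6, N)
V = 36
g = Rational(199, 7) (g = Add(Rational(3, 7), Mul(Rational(1, 7), Pow(Add(8, 6), 2))) = Add(Rational(3, 7), Mul(Rational(1, 7), Pow(14, 2))) = Add(Rational(3, 7), Mul(Rational(1, 7), 196)) = Add(Rational(3, 7), 28) = Rational(199, 7) ≈ 28.429)
Add(Add(V, g), Function('w')(-9, Function('c')(3))) = Add(Add(36, Rational(199, 7)), Mul(-6, 2)) = Add(Rational(451, 7), -12) = Rational(367, 7)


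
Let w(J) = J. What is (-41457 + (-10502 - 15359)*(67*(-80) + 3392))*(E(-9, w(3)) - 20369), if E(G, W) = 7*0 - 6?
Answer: -1036129691625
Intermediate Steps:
E(G, W) = -6 (E(G, W) = 0 - 6 = -6)
(-41457 + (-10502 - 15359)*(67*(-80) + 3392))*(E(-9, w(3)) - 20369) = (-41457 + (-10502 - 15359)*(67*(-80) + 3392))*(-6 - 20369) = (-41457 - 25861*(-5360 + 3392))*(-20375) = (-41457 - 25861*(-1968))*(-20375) = (-41457 + 50894448)*(-20375) = 50852991*(-20375) = -1036129691625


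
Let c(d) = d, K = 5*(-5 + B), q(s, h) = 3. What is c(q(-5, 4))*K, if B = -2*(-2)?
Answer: -15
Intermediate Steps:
B = 4
K = -5 (K = 5*(-5 + 4) = 5*(-1) = -5)
c(q(-5, 4))*K = 3*(-5) = -15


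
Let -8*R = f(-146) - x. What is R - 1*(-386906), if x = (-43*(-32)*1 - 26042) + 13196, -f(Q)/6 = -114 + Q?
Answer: 1541109/4 ≈ 3.8528e+5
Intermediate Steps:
f(Q) = 684 - 6*Q (f(Q) = -6*(-114 + Q) = 684 - 6*Q)
x = -11470 (x = (1376*1 - 26042) + 13196 = (1376 - 26042) + 13196 = -24666 + 13196 = -11470)
R = -6515/4 (R = -((684 - 6*(-146)) - 1*(-11470))/8 = -((684 + 876) + 11470)/8 = -(1560 + 11470)/8 = -⅛*13030 = -6515/4 ≈ -1628.8)
R - 1*(-386906) = -6515/4 - 1*(-386906) = -6515/4 + 386906 = 1541109/4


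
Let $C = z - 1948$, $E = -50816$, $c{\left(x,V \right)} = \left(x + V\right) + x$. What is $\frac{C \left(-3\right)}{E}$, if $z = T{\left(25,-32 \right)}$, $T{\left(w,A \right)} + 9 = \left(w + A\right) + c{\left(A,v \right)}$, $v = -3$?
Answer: $- \frac{6093}{50816} \approx -0.1199$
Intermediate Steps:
$c{\left(x,V \right)} = V + 2 x$ ($c{\left(x,V \right)} = \left(V + x\right) + x = V + 2 x$)
$T{\left(w,A \right)} = -12 + w + 3 A$ ($T{\left(w,A \right)} = -9 + \left(\left(w + A\right) + \left(-3 + 2 A\right)\right) = -9 + \left(\left(A + w\right) + \left(-3 + 2 A\right)\right) = -9 + \left(-3 + w + 3 A\right) = -12 + w + 3 A$)
$z = -83$ ($z = -12 + 25 + 3 \left(-32\right) = -12 + 25 - 96 = -83$)
$C = -2031$ ($C = -83 - 1948 = -2031$)
$\frac{C \left(-3\right)}{E} = \frac{\left(-2031\right) \left(-3\right)}{-50816} = 6093 \left(- \frac{1}{50816}\right) = - \frac{6093}{50816}$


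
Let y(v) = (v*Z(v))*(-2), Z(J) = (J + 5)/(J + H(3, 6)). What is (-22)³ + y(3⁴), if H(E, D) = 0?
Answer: -10820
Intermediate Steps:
Z(J) = (5 + J)/J (Z(J) = (J + 5)/(J + 0) = (5 + J)/J)
y(v) = -10 - 2*v (y(v) = (v*((5 + v)/v))*(-2) = (5 + v)*(-2) = -10 - 2*v)
(-22)³ + y(3⁴) = (-22)³ + (-10 - 2*3⁴) = -10648 + (-10 - 2*81) = -10648 + (-10 - 162) = -10648 - 172 = -10820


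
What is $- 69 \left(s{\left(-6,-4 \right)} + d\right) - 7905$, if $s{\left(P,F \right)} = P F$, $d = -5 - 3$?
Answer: $-9009$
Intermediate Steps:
$d = -8$ ($d = -5 - 3 = -8$)
$s{\left(P,F \right)} = F P$
$- 69 \left(s{\left(-6,-4 \right)} + d\right) - 7905 = - 69 \left(\left(-4\right) \left(-6\right) - 8\right) - 7905 = - 69 \left(24 - 8\right) - 7905 = \left(-69\right) 16 - 7905 = -1104 - 7905 = -9009$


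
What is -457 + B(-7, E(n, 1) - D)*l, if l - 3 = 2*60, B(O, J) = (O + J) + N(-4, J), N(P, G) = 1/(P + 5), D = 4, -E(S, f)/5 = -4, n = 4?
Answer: 773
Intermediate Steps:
E(S, f) = 20 (E(S, f) = -5*(-4) = 20)
N(P, G) = 1/(5 + P)
B(O, J) = 1 + J + O (B(O, J) = (O + J) + 1/(5 - 4) = (J + O) + 1/1 = (J + O) + 1 = 1 + J + O)
l = 123 (l = 3 + 2*60 = 3 + 120 = 123)
-457 + B(-7, E(n, 1) - D)*l = -457 + (1 + (20 - 1*4) - 7)*123 = -457 + (1 + (20 - 4) - 7)*123 = -457 + (1 + 16 - 7)*123 = -457 + 10*123 = -457 + 1230 = 773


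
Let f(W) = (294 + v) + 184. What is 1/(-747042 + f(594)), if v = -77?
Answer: -1/746641 ≈ -1.3393e-6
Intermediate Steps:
f(W) = 401 (f(W) = (294 - 77) + 184 = 217 + 184 = 401)
1/(-747042 + f(594)) = 1/(-747042 + 401) = 1/(-746641) = -1/746641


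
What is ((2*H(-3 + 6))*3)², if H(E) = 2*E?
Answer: 1296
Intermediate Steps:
((2*H(-3 + 6))*3)² = ((2*(2*(-3 + 6)))*3)² = ((2*(2*3))*3)² = ((2*6)*3)² = (12*3)² = 36² = 1296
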